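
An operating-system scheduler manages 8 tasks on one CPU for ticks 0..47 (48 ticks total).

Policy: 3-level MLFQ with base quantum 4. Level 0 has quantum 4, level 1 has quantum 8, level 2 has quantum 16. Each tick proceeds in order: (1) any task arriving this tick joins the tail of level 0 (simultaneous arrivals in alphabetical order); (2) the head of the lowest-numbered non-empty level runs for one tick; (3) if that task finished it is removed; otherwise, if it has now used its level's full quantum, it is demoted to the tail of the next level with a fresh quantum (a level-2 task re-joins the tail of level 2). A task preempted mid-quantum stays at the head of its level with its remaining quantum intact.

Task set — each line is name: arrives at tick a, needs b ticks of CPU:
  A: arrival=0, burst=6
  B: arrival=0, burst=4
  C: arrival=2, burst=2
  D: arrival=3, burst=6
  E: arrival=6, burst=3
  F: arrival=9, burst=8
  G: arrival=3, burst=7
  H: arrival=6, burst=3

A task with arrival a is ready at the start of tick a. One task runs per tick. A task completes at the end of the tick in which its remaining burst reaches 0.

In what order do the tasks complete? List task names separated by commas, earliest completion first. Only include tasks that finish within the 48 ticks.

completion order = B, C, E, H, A, D, G, F

t=0: L0/L1/L2 = AB/-/- → run A
t=1: L0/L1/L2 = AB/-/- → run A
t=2: L0/L1/L2 = ABC/-/- → run A
t=3: L0/L1/L2 = ABCDG/-/- → run A
t=4: L0/L1/L2 = BCDG/A/- → run B
t=5: L0/L1/L2 = BCDG/A/- → run B
t=6: L0/L1/L2 = BCDGEH/A/- → run B
t=7: L0/L1/L2 = BCDGEH/A/- → run B
t=8: L0/L1/L2 = CDGEH/A/- → run C
t=9: L0/L1/L2 = CDGEHF/A/- → run C
t=10: L0/L1/L2 = DGEHF/A/- → run D
t=11: L0/L1/L2 = DGEHF/A/- → run D
t=12: L0/L1/L2 = DGEHF/A/- → run D
t=13: L0/L1/L2 = DGEHF/A/- → run D
t=14: L0/L1/L2 = GEHF/AD/- → run G
t=15: L0/L1/L2 = GEHF/AD/- → run G
t=16: L0/L1/L2 = GEHF/AD/- → run G
t=17: L0/L1/L2 = GEHF/AD/- → run G
t=18: L0/L1/L2 = EHF/ADG/- → run E
t=19: L0/L1/L2 = EHF/ADG/- → run E
t=20: L0/L1/L2 = EHF/ADG/- → run E
t=21: L0/L1/L2 = HF/ADG/- → run H
t=22: L0/L1/L2 = HF/ADG/- → run H
t=23: L0/L1/L2 = HF/ADG/- → run H
t=24: L0/L1/L2 = F/ADG/- → run F
t=25: L0/L1/L2 = F/ADG/- → run F
t=26: L0/L1/L2 = F/ADG/- → run F
t=27: L0/L1/L2 = F/ADG/- → run F
t=28: L0/L1/L2 = -/ADGF/- → run A
t=29: L0/L1/L2 = -/ADGF/- → run A
t=30: L0/L1/L2 = -/DGF/- → run D
t=31: L0/L1/L2 = -/DGF/- → run D
t=32: L0/L1/L2 = -/GF/- → run G
t=33: L0/L1/L2 = -/GF/- → run G
t=34: L0/L1/L2 = -/GF/- → run G
t=35: L0/L1/L2 = -/F/- → run F
t=36: L0/L1/L2 = -/F/- → run F
t=37: L0/L1/L2 = -/F/- → run F
t=38: L0/L1/L2 = -/F/- → run F
t=39: (idle)
t=40: (idle)
t=41: (idle)
t=42: (idle)
t=43: (idle)
t=44: (idle)
t=45: (idle)
t=46: (idle)
t=47: (idle)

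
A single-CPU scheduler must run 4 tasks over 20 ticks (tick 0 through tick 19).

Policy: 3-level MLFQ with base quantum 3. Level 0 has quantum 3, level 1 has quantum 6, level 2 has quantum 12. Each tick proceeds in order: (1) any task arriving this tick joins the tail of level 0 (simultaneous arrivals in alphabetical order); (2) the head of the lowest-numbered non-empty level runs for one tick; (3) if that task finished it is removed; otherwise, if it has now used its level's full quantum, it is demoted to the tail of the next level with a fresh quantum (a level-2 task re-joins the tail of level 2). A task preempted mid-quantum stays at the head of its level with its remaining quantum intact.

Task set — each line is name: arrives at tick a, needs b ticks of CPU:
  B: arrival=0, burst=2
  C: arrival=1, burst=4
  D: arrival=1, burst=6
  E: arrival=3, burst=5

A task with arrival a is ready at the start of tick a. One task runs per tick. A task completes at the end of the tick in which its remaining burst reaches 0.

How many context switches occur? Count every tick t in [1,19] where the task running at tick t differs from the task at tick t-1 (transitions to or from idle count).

context switches = 7

t=0: L0/L1/L2 = B/-/- → run B
t=1: L0/L1/L2 = BCD/-/- → run B
t=2: L0/L1/L2 = CD/-/- → run C
t=3: L0/L1/L2 = CDE/-/- → run C
t=4: L0/L1/L2 = CDE/-/- → run C
t=5: L0/L1/L2 = DE/C/- → run D
t=6: L0/L1/L2 = DE/C/- → run D
t=7: L0/L1/L2 = DE/C/- → run D
t=8: L0/L1/L2 = E/CD/- → run E
t=9: L0/L1/L2 = E/CD/- → run E
t=10: L0/L1/L2 = E/CD/- → run E
t=11: L0/L1/L2 = -/CDE/- → run C
t=12: L0/L1/L2 = -/DE/- → run D
t=13: L0/L1/L2 = -/DE/- → run D
t=14: L0/L1/L2 = -/DE/- → run D
t=15: L0/L1/L2 = -/E/- → run E
t=16: L0/L1/L2 = -/E/- → run E
t=17: (idle)
t=18: (idle)
t=19: (idle)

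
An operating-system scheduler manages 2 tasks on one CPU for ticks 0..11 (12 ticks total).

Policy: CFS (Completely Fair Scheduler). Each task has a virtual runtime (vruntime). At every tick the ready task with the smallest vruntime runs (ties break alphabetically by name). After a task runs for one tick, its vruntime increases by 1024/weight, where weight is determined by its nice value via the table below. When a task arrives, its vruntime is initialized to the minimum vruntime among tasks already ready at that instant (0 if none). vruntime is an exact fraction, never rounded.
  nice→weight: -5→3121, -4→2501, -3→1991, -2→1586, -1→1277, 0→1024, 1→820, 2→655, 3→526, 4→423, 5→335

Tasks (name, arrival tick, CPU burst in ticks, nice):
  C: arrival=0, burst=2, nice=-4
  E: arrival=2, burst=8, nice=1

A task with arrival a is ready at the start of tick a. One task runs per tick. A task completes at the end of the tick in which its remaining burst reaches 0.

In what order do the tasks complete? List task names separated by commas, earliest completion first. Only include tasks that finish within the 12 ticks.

completion order = C, E

t=0: vr[C=0] → run C
t=1: vr[C=1024/2501] → run C
t=2: vr[E=0] → run E
t=3: vr[E=256/205] → run E
t=4: vr[E=512/205] → run E
t=5: vr[E=768/205] → run E
t=6: vr[E=1024/205] → run E
t=7: vr[E=256/41] → run E
t=8: vr[E=1536/205] → run E
t=9: vr[E=1792/205] → run E
t=10: (idle)
t=11: (idle)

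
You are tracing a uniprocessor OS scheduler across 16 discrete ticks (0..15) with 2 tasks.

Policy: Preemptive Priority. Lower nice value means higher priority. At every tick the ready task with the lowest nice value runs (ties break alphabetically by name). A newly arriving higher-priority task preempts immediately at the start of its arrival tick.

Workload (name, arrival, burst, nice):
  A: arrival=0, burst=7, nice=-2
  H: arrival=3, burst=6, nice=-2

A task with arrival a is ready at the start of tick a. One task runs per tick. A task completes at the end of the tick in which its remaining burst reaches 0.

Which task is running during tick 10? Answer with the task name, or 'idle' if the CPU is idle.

t=0: ready={A} → run A
t=1: ready={A} → run A
t=2: ready={A} → run A
t=3: ready={A,H} → run A
t=4: ready={A,H} → run A
t=5: ready={A,H} → run A
t=6: ready={A,H} → run A
t=7: ready={H} → run H
t=8: ready={H} → run H
t=9: ready={H} → run H
t=10: ready={H} → run H
t=11: ready={H} → run H
t=12: ready={H} → run H
t=13: (idle)
t=14: (idle)
t=15: (idle)

running at tick 10 = H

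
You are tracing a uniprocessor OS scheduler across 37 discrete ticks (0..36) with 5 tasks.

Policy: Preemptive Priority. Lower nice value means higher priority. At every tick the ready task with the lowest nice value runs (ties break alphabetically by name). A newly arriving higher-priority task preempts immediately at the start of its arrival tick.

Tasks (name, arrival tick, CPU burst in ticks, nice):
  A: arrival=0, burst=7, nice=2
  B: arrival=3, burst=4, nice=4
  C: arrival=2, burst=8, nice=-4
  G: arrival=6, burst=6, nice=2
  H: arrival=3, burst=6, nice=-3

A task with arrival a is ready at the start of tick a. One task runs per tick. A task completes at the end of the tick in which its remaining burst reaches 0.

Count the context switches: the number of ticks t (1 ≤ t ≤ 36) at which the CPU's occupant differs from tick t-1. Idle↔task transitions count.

t=0: ready={A} → run A
t=1: ready={A} → run A
t=2: ready={A,C} → run C
t=3: ready={A,B,C,H} → run C
t=4: ready={A,B,C,H} → run C
t=5: ready={A,B,C,H} → run C
t=6: ready={A,B,C,G,H} → run C
t=7: ready={A,B,C,G,H} → run C
t=8: ready={A,B,C,G,H} → run C
t=9: ready={A,B,C,G,H} → run C
t=10: ready={A,B,G,H} → run H
t=11: ready={A,B,G,H} → run H
t=12: ready={A,B,G,H} → run H
t=13: ready={A,B,G,H} → run H
t=14: ready={A,B,G,H} → run H
t=15: ready={A,B,G,H} → run H
t=16: ready={A,B,G} → run A
t=17: ready={A,B,G} → run A
t=18: ready={A,B,G} → run A
t=19: ready={A,B,G} → run A
t=20: ready={A,B,G} → run A
t=21: ready={B,G} → run G
t=22: ready={B,G} → run G
t=23: ready={B,G} → run G
t=24: ready={B,G} → run G
t=25: ready={B,G} → run G
t=26: ready={B,G} → run G
t=27: ready={B} → run B
t=28: ready={B} → run B
t=29: ready={B} → run B
t=30: ready={B} → run B
t=31: (idle)
t=32: (idle)
t=33: (idle)
t=34: (idle)
t=35: (idle)
t=36: (idle)

context switches = 6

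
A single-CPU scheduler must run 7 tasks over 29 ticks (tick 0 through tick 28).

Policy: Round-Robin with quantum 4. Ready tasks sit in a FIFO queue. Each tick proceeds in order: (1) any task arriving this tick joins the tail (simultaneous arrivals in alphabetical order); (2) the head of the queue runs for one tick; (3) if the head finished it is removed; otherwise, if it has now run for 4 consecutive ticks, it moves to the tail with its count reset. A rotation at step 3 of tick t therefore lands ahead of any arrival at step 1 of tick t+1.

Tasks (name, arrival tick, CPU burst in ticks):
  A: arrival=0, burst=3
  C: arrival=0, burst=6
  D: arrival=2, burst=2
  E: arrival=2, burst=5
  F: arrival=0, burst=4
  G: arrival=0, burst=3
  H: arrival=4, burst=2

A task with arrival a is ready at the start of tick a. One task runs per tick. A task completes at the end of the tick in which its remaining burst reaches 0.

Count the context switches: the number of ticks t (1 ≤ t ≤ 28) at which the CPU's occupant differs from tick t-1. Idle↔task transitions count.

t=0: queue=[A,C,F,G] q_used=0 → run A
t=1: queue=[A,C,F,G] q_used=1 → run A
t=2: queue=[A,C,F,G,D,E] q_used=2 → run A
t=3: queue=[C,F,G,D,E] q_used=0 → run C
t=4: queue=[C,F,G,D,E,H] q_used=1 → run C
t=5: queue=[C,F,G,D,E,H] q_used=2 → run C
t=6: queue=[C,F,G,D,E,H] q_used=3 → run C
t=7: queue=[F,G,D,E,H,C] q_used=0 → run F
t=8: queue=[F,G,D,E,H,C] q_used=1 → run F
t=9: queue=[F,G,D,E,H,C] q_used=2 → run F
t=10: queue=[F,G,D,E,H,C] q_used=3 → run F
t=11: queue=[G,D,E,H,C] q_used=0 → run G
t=12: queue=[G,D,E,H,C] q_used=1 → run G
t=13: queue=[G,D,E,H,C] q_used=2 → run G
t=14: queue=[D,E,H,C] q_used=0 → run D
t=15: queue=[D,E,H,C] q_used=1 → run D
t=16: queue=[E,H,C] q_used=0 → run E
t=17: queue=[E,H,C] q_used=1 → run E
t=18: queue=[E,H,C] q_used=2 → run E
t=19: queue=[E,H,C] q_used=3 → run E
t=20: queue=[H,C,E] q_used=0 → run H
t=21: queue=[H,C,E] q_used=1 → run H
t=22: queue=[C,E] q_used=0 → run C
t=23: queue=[C,E] q_used=1 → run C
t=24: queue=[E] q_used=0 → run E
t=25: (idle)
t=26: (idle)
t=27: (idle)
t=28: (idle)

context switches = 9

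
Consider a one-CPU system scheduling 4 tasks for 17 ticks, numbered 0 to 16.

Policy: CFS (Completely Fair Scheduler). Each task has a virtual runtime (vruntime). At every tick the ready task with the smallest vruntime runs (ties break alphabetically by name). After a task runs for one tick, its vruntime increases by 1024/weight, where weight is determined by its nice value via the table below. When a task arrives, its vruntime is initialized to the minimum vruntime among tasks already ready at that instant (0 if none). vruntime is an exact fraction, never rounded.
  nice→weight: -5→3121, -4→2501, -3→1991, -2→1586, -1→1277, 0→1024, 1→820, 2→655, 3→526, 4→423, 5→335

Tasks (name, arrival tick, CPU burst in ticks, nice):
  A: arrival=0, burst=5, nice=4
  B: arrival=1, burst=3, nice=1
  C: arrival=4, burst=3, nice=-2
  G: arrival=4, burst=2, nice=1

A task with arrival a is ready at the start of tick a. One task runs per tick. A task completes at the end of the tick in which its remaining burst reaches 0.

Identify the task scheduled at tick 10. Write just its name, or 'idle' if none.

running at tick 10 = C

t=0: vr[A=0] → run A
t=1: vr[A=1024/423 B=1024/423] → run A
t=2: vr[A=2048/423 B=1024/423] → run B
t=3: vr[A=2048/423 B=318208/86715] → run B
t=4: vr[A=2048/423 B=426496/86715 C=2048/423 G=2048/423] → run A
t=5: vr[A=1024/141 B=426496/86715 C=2048/423 G=2048/423] → run C
t=6: vr[A=1024/141 B=426496/86715 C=1840640/335439 G=2048/423] → run G
t=7: vr[A=1024/141 B=426496/86715 C=1840640/335439 G=528128/86715] → run B
t=8: vr[A=1024/141 C=1840640/335439 G=528128/86715] → run C
t=9: vr[A=1024/141 C=2057216/335439 G=528128/86715] → run G
t=10: vr[A=1024/141 C=2057216/335439] → run C
t=11: vr[A=1024/141] → run A
t=12: vr[A=4096/423] → run A
t=13: (idle)
t=14: (idle)
t=15: (idle)
t=16: (idle)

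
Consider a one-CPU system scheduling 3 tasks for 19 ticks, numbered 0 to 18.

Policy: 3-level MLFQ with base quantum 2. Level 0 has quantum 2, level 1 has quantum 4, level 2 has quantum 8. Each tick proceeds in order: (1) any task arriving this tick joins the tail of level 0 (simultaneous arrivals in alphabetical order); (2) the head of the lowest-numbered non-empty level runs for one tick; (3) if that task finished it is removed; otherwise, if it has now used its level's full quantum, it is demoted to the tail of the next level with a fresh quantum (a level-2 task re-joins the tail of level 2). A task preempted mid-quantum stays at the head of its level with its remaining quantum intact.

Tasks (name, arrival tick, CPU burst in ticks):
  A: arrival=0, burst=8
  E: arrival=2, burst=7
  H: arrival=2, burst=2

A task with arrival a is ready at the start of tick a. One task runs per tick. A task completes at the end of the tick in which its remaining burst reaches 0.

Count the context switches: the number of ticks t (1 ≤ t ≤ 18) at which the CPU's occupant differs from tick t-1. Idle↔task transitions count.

context switches = 7

t=0: L0/L1/L2 = A/-/- → run A
t=1: L0/L1/L2 = A/-/- → run A
t=2: L0/L1/L2 = EH/A/- → run E
t=3: L0/L1/L2 = EH/A/- → run E
t=4: L0/L1/L2 = H/AE/- → run H
t=5: L0/L1/L2 = H/AE/- → run H
t=6: L0/L1/L2 = -/AE/- → run A
t=7: L0/L1/L2 = -/AE/- → run A
t=8: L0/L1/L2 = -/AE/- → run A
t=9: L0/L1/L2 = -/AE/- → run A
t=10: L0/L1/L2 = -/E/A → run E
t=11: L0/L1/L2 = -/E/A → run E
t=12: L0/L1/L2 = -/E/A → run E
t=13: L0/L1/L2 = -/E/A → run E
t=14: L0/L1/L2 = -/-/AE → run A
t=15: L0/L1/L2 = -/-/AE → run A
t=16: L0/L1/L2 = -/-/E → run E
t=17: (idle)
t=18: (idle)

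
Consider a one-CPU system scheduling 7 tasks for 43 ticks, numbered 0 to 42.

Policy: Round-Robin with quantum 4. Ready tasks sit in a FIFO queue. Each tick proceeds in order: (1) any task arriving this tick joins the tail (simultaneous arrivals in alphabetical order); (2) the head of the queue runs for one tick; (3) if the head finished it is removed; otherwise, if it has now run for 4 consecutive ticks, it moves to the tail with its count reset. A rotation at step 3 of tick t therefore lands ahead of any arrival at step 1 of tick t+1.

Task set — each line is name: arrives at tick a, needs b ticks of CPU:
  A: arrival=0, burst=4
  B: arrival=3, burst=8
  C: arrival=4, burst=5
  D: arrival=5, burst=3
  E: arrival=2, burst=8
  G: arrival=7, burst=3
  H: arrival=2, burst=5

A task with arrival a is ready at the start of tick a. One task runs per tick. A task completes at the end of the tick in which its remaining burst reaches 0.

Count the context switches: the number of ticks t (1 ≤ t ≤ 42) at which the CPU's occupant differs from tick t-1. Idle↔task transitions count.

context switches = 11

t=0: queue=[A] q_used=0 → run A
t=1: queue=[A] q_used=1 → run A
t=2: queue=[A,E,H] q_used=2 → run A
t=3: queue=[A,E,H,B] q_used=3 → run A
t=4: queue=[E,H,B,C] q_used=0 → run E
t=5: queue=[E,H,B,C,D] q_used=1 → run E
t=6: queue=[E,H,B,C,D] q_used=2 → run E
t=7: queue=[E,H,B,C,D,G] q_used=3 → run E
t=8: queue=[H,B,C,D,G,E] q_used=0 → run H
t=9: queue=[H,B,C,D,G,E] q_used=1 → run H
t=10: queue=[H,B,C,D,G,E] q_used=2 → run H
t=11: queue=[H,B,C,D,G,E] q_used=3 → run H
t=12: queue=[B,C,D,G,E,H] q_used=0 → run B
t=13: queue=[B,C,D,G,E,H] q_used=1 → run B
t=14: queue=[B,C,D,G,E,H] q_used=2 → run B
t=15: queue=[B,C,D,G,E,H] q_used=3 → run B
t=16: queue=[C,D,G,E,H,B] q_used=0 → run C
t=17: queue=[C,D,G,E,H,B] q_used=1 → run C
t=18: queue=[C,D,G,E,H,B] q_used=2 → run C
t=19: queue=[C,D,G,E,H,B] q_used=3 → run C
t=20: queue=[D,G,E,H,B,C] q_used=0 → run D
t=21: queue=[D,G,E,H,B,C] q_used=1 → run D
t=22: queue=[D,G,E,H,B,C] q_used=2 → run D
t=23: queue=[G,E,H,B,C] q_used=0 → run G
t=24: queue=[G,E,H,B,C] q_used=1 → run G
t=25: queue=[G,E,H,B,C] q_used=2 → run G
t=26: queue=[E,H,B,C] q_used=0 → run E
t=27: queue=[E,H,B,C] q_used=1 → run E
t=28: queue=[E,H,B,C] q_used=2 → run E
t=29: queue=[E,H,B,C] q_used=3 → run E
t=30: queue=[H,B,C] q_used=0 → run H
t=31: queue=[B,C] q_used=0 → run B
t=32: queue=[B,C] q_used=1 → run B
t=33: queue=[B,C] q_used=2 → run B
t=34: queue=[B,C] q_used=3 → run B
t=35: queue=[C] q_used=0 → run C
t=36: (idle)
t=37: (idle)
t=38: (idle)
t=39: (idle)
t=40: (idle)
t=41: (idle)
t=42: (idle)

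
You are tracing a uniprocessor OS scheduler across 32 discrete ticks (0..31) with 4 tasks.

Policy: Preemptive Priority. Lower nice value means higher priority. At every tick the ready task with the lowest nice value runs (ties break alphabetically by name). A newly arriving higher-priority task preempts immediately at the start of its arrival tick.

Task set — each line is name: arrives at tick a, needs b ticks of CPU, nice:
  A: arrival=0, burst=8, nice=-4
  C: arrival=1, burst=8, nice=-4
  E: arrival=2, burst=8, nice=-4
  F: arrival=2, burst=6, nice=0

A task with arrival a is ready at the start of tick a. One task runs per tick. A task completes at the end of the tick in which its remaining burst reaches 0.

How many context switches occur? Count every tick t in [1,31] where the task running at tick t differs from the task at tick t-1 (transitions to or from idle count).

context switches = 4

t=0: ready={A} → run A
t=1: ready={A,C} → run A
t=2: ready={A,C,E,F} → run A
t=3: ready={A,C,E,F} → run A
t=4: ready={A,C,E,F} → run A
t=5: ready={A,C,E,F} → run A
t=6: ready={A,C,E,F} → run A
t=7: ready={A,C,E,F} → run A
t=8: ready={C,E,F} → run C
t=9: ready={C,E,F} → run C
t=10: ready={C,E,F} → run C
t=11: ready={C,E,F} → run C
t=12: ready={C,E,F} → run C
t=13: ready={C,E,F} → run C
t=14: ready={C,E,F} → run C
t=15: ready={C,E,F} → run C
t=16: ready={E,F} → run E
t=17: ready={E,F} → run E
t=18: ready={E,F} → run E
t=19: ready={E,F} → run E
t=20: ready={E,F} → run E
t=21: ready={E,F} → run E
t=22: ready={E,F} → run E
t=23: ready={E,F} → run E
t=24: ready={F} → run F
t=25: ready={F} → run F
t=26: ready={F} → run F
t=27: ready={F} → run F
t=28: ready={F} → run F
t=29: ready={F} → run F
t=30: (idle)
t=31: (idle)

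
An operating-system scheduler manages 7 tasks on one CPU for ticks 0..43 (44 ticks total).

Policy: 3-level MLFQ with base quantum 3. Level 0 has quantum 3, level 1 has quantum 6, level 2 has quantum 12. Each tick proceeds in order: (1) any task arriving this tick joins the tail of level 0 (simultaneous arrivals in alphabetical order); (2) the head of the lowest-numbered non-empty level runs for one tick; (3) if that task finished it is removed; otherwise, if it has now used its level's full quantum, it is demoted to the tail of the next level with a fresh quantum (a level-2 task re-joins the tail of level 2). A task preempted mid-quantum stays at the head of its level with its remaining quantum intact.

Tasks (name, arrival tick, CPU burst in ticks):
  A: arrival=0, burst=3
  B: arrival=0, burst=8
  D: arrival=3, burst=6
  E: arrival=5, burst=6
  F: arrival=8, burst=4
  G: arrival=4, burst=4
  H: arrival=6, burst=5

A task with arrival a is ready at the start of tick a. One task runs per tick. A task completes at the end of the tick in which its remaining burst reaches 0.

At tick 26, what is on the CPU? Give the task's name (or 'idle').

t=0: L0/L1/L2 = AB/-/- → run A
t=1: L0/L1/L2 = AB/-/- → run A
t=2: L0/L1/L2 = AB/-/- → run A
t=3: L0/L1/L2 = BD/-/- → run B
t=4: L0/L1/L2 = BDG/-/- → run B
t=5: L0/L1/L2 = BDGE/-/- → run B
t=6: L0/L1/L2 = DGEH/B/- → run D
t=7: L0/L1/L2 = DGEH/B/- → run D
t=8: L0/L1/L2 = DGEHF/B/- → run D
t=9: L0/L1/L2 = GEHF/BD/- → run G
t=10: L0/L1/L2 = GEHF/BD/- → run G
t=11: L0/L1/L2 = GEHF/BD/- → run G
t=12: L0/L1/L2 = EHF/BDG/- → run E
t=13: L0/L1/L2 = EHF/BDG/- → run E
t=14: L0/L1/L2 = EHF/BDG/- → run E
t=15: L0/L1/L2 = HF/BDGE/- → run H
t=16: L0/L1/L2 = HF/BDGE/- → run H
t=17: L0/L1/L2 = HF/BDGE/- → run H
t=18: L0/L1/L2 = F/BDGEH/- → run F
t=19: L0/L1/L2 = F/BDGEH/- → run F
t=20: L0/L1/L2 = F/BDGEH/- → run F
t=21: L0/L1/L2 = -/BDGEHF/- → run B
t=22: L0/L1/L2 = -/BDGEHF/- → run B
t=23: L0/L1/L2 = -/BDGEHF/- → run B
t=24: L0/L1/L2 = -/BDGEHF/- → run B
t=25: L0/L1/L2 = -/BDGEHF/- → run B
t=26: L0/L1/L2 = -/DGEHF/- → run D
t=27: L0/L1/L2 = -/DGEHF/- → run D
t=28: L0/L1/L2 = -/DGEHF/- → run D
t=29: L0/L1/L2 = -/GEHF/- → run G
t=30: L0/L1/L2 = -/EHF/- → run E
t=31: L0/L1/L2 = -/EHF/- → run E
t=32: L0/L1/L2 = -/EHF/- → run E
t=33: L0/L1/L2 = -/HF/- → run H
t=34: L0/L1/L2 = -/HF/- → run H
t=35: L0/L1/L2 = -/F/- → run F
t=36: (idle)
t=37: (idle)
t=38: (idle)
t=39: (idle)
t=40: (idle)
t=41: (idle)
t=42: (idle)
t=43: (idle)

running at tick 26 = D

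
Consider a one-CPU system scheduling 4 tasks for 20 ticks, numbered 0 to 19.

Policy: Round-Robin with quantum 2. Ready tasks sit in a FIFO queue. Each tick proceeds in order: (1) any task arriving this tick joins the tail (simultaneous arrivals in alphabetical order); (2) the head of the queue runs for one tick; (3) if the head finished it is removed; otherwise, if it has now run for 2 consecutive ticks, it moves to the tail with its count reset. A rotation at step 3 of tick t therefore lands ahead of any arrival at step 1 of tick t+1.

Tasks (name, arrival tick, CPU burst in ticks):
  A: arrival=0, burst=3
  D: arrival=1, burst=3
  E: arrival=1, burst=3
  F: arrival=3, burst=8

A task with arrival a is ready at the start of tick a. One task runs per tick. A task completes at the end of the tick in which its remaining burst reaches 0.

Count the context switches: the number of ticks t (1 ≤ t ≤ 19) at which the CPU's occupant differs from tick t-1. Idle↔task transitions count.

t=0: queue=[A] q_used=0 → run A
t=1: queue=[A,D,E] q_used=1 → run A
t=2: queue=[D,E,A] q_used=0 → run D
t=3: queue=[D,E,A,F] q_used=1 → run D
t=4: queue=[E,A,F,D] q_used=0 → run E
t=5: queue=[E,A,F,D] q_used=1 → run E
t=6: queue=[A,F,D,E] q_used=0 → run A
t=7: queue=[F,D,E] q_used=0 → run F
t=8: queue=[F,D,E] q_used=1 → run F
t=9: queue=[D,E,F] q_used=0 → run D
t=10: queue=[E,F] q_used=0 → run E
t=11: queue=[F] q_used=0 → run F
t=12: queue=[F] q_used=1 → run F
t=13: queue=[F] q_used=0 → run F
t=14: queue=[F] q_used=1 → run F
t=15: queue=[F] q_used=0 → run F
t=16: queue=[F] q_used=1 → run F
t=17: (idle)
t=18: (idle)
t=19: (idle)

context switches = 8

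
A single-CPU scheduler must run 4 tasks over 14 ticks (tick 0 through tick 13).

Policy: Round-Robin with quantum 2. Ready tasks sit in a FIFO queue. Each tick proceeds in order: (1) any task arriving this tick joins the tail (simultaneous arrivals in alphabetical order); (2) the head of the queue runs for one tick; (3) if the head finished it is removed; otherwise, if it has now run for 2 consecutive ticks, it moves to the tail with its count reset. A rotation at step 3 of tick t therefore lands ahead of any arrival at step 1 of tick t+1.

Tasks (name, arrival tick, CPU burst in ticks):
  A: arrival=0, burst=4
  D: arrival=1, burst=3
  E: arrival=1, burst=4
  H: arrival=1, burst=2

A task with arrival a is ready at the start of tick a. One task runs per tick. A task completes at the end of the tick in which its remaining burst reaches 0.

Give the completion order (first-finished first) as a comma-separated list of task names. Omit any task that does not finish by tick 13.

completion order = H, A, D, E

t=0: queue=[A] q_used=0 → run A
t=1: queue=[A,D,E,H] q_used=1 → run A
t=2: queue=[D,E,H,A] q_used=0 → run D
t=3: queue=[D,E,H,A] q_used=1 → run D
t=4: queue=[E,H,A,D] q_used=0 → run E
t=5: queue=[E,H,A,D] q_used=1 → run E
t=6: queue=[H,A,D,E] q_used=0 → run H
t=7: queue=[H,A,D,E] q_used=1 → run H
t=8: queue=[A,D,E] q_used=0 → run A
t=9: queue=[A,D,E] q_used=1 → run A
t=10: queue=[D,E] q_used=0 → run D
t=11: queue=[E] q_used=0 → run E
t=12: queue=[E] q_used=1 → run E
t=13: (idle)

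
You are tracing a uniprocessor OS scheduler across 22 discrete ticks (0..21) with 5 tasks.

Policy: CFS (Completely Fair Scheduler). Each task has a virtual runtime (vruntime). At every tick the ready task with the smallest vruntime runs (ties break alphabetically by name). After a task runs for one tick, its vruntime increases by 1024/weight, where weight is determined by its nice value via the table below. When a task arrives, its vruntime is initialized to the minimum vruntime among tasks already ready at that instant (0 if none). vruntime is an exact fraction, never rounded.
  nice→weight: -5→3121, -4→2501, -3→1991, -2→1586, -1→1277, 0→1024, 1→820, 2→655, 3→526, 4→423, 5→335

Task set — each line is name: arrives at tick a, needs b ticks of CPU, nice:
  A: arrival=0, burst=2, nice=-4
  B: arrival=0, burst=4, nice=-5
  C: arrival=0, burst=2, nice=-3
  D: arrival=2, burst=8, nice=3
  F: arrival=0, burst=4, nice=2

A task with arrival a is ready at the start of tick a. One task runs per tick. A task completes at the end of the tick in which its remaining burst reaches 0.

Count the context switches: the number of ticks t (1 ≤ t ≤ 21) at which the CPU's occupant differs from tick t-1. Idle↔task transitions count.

t=0: vr[A=0 B=0 C=0 F=0] → run A
t=1: vr[A=1024/2501 B=0 C=0 F=0] → run B
t=2: vr[A=1024/2501 B=1024/3121 C=0 D=0 F=0] → run C
t=3: vr[A=1024/2501 B=1024/3121 C=1024/1991 D=0 F=0] → run D
t=4: vr[A=1024/2501 B=1024/3121 C=1024/1991 D=512/263 F=0] → run F
t=5: vr[A=1024/2501 B=1024/3121 C=1024/1991 D=512/263 F=1024/655] → run B
t=6: vr[A=1024/2501 B=2048/3121 C=1024/1991 D=512/263 F=1024/655] → run A
t=7: vr[B=2048/3121 C=1024/1991 D=512/263 F=1024/655] → run C
t=8: vr[B=2048/3121 D=512/263 F=1024/655] → run B
t=9: vr[B=3072/3121 D=512/263 F=1024/655] → run B
t=10: vr[D=512/263 F=1024/655] → run F
t=11: vr[D=512/263 F=2048/655] → run D
t=12: vr[D=1024/263 F=2048/655] → run F
t=13: vr[D=1024/263 F=3072/655] → run D
t=14: vr[D=1536/263 F=3072/655] → run F
t=15: vr[D=1536/263] → run D
t=16: vr[D=2048/263] → run D
t=17: vr[D=2560/263] → run D
t=18: vr[D=3072/263] → run D
t=19: vr[D=3584/263] → run D
t=20: (idle)
t=21: (idle)

context switches = 15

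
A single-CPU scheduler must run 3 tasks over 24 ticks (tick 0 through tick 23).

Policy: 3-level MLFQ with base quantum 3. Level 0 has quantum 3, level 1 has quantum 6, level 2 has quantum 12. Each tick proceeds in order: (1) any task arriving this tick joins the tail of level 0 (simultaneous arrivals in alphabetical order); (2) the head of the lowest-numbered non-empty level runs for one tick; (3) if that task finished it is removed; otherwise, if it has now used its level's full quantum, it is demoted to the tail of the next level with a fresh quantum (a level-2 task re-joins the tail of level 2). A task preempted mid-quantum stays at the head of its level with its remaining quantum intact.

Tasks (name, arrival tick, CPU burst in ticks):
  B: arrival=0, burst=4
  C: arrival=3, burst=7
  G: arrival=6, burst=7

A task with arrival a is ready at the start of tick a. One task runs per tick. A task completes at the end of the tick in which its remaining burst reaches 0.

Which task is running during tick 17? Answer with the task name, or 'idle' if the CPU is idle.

running at tick 17 = G

t=0: L0/L1/L2 = B/-/- → run B
t=1: L0/L1/L2 = B/-/- → run B
t=2: L0/L1/L2 = B/-/- → run B
t=3: L0/L1/L2 = C/B/- → run C
t=4: L0/L1/L2 = C/B/- → run C
t=5: L0/L1/L2 = C/B/- → run C
t=6: L0/L1/L2 = G/BC/- → run G
t=7: L0/L1/L2 = G/BC/- → run G
t=8: L0/L1/L2 = G/BC/- → run G
t=9: L0/L1/L2 = -/BCG/- → run B
t=10: L0/L1/L2 = -/CG/- → run C
t=11: L0/L1/L2 = -/CG/- → run C
t=12: L0/L1/L2 = -/CG/- → run C
t=13: L0/L1/L2 = -/CG/- → run C
t=14: L0/L1/L2 = -/G/- → run G
t=15: L0/L1/L2 = -/G/- → run G
t=16: L0/L1/L2 = -/G/- → run G
t=17: L0/L1/L2 = -/G/- → run G
t=18: (idle)
t=19: (idle)
t=20: (idle)
t=21: (idle)
t=22: (idle)
t=23: (idle)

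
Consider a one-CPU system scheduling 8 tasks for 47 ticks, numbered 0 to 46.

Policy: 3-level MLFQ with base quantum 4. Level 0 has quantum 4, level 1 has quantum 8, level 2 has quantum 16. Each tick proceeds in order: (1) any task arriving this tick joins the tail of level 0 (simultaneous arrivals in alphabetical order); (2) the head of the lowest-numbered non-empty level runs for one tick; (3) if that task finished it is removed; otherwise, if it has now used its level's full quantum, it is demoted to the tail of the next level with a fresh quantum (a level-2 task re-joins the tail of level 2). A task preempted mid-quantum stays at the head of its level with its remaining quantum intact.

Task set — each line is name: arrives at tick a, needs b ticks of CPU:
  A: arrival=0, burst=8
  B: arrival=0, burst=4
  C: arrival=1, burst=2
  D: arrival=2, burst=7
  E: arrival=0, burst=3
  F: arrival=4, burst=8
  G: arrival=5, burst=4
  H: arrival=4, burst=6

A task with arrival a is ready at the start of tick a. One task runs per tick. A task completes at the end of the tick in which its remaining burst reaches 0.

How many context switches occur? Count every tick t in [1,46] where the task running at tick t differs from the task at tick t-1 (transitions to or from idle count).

context switches = 12

t=0: L0/L1/L2 = ABE/-/- → run A
t=1: L0/L1/L2 = ABEC/-/- → run A
t=2: L0/L1/L2 = ABECD/-/- → run A
t=3: L0/L1/L2 = ABECD/-/- → run A
t=4: L0/L1/L2 = BECDFH/A/- → run B
t=5: L0/L1/L2 = BECDFHG/A/- → run B
t=6: L0/L1/L2 = BECDFHG/A/- → run B
t=7: L0/L1/L2 = BECDFHG/A/- → run B
t=8: L0/L1/L2 = ECDFHG/A/- → run E
t=9: L0/L1/L2 = ECDFHG/A/- → run E
t=10: L0/L1/L2 = ECDFHG/A/- → run E
t=11: L0/L1/L2 = CDFHG/A/- → run C
t=12: L0/L1/L2 = CDFHG/A/- → run C
t=13: L0/L1/L2 = DFHG/A/- → run D
t=14: L0/L1/L2 = DFHG/A/- → run D
t=15: L0/L1/L2 = DFHG/A/- → run D
t=16: L0/L1/L2 = DFHG/A/- → run D
t=17: L0/L1/L2 = FHG/AD/- → run F
t=18: L0/L1/L2 = FHG/AD/- → run F
t=19: L0/L1/L2 = FHG/AD/- → run F
t=20: L0/L1/L2 = FHG/AD/- → run F
t=21: L0/L1/L2 = HG/ADF/- → run H
t=22: L0/L1/L2 = HG/ADF/- → run H
t=23: L0/L1/L2 = HG/ADF/- → run H
t=24: L0/L1/L2 = HG/ADF/- → run H
t=25: L0/L1/L2 = G/ADFH/- → run G
t=26: L0/L1/L2 = G/ADFH/- → run G
t=27: L0/L1/L2 = G/ADFH/- → run G
t=28: L0/L1/L2 = G/ADFH/- → run G
t=29: L0/L1/L2 = -/ADFH/- → run A
t=30: L0/L1/L2 = -/ADFH/- → run A
t=31: L0/L1/L2 = -/ADFH/- → run A
t=32: L0/L1/L2 = -/ADFH/- → run A
t=33: L0/L1/L2 = -/DFH/- → run D
t=34: L0/L1/L2 = -/DFH/- → run D
t=35: L0/L1/L2 = -/DFH/- → run D
t=36: L0/L1/L2 = -/FH/- → run F
t=37: L0/L1/L2 = -/FH/- → run F
t=38: L0/L1/L2 = -/FH/- → run F
t=39: L0/L1/L2 = -/FH/- → run F
t=40: L0/L1/L2 = -/H/- → run H
t=41: L0/L1/L2 = -/H/- → run H
t=42: (idle)
t=43: (idle)
t=44: (idle)
t=45: (idle)
t=46: (idle)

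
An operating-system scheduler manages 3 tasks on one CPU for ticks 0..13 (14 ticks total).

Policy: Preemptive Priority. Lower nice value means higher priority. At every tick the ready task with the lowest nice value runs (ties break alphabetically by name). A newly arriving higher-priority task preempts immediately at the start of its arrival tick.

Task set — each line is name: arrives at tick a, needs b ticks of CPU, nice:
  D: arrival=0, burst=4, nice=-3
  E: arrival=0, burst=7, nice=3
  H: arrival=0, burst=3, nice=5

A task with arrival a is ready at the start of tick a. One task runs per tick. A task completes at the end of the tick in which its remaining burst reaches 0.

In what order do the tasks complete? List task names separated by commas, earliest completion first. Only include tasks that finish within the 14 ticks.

t=0: ready={D,E,H} → run D
t=1: ready={D,E,H} → run D
t=2: ready={D,E,H} → run D
t=3: ready={D,E,H} → run D
t=4: ready={E,H} → run E
t=5: ready={E,H} → run E
t=6: ready={E,H} → run E
t=7: ready={E,H} → run E
t=8: ready={E,H} → run E
t=9: ready={E,H} → run E
t=10: ready={E,H} → run E
t=11: ready={H} → run H
t=12: ready={H} → run H
t=13: ready={H} → run H

completion order = D, E, H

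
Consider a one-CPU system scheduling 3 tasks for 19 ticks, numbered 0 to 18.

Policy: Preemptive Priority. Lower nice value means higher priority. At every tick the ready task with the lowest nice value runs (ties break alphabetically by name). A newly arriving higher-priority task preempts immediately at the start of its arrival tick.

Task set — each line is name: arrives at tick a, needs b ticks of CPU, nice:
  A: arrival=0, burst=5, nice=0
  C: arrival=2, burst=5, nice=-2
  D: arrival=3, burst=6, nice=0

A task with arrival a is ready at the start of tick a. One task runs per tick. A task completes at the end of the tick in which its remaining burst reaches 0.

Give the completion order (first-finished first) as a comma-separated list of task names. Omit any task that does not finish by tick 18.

completion order = C, A, D

t=0: ready={A} → run A
t=1: ready={A} → run A
t=2: ready={A,C} → run C
t=3: ready={A,C,D} → run C
t=4: ready={A,C,D} → run C
t=5: ready={A,C,D} → run C
t=6: ready={A,C,D} → run C
t=7: ready={A,D} → run A
t=8: ready={A,D} → run A
t=9: ready={A,D} → run A
t=10: ready={D} → run D
t=11: ready={D} → run D
t=12: ready={D} → run D
t=13: ready={D} → run D
t=14: ready={D} → run D
t=15: ready={D} → run D
t=16: (idle)
t=17: (idle)
t=18: (idle)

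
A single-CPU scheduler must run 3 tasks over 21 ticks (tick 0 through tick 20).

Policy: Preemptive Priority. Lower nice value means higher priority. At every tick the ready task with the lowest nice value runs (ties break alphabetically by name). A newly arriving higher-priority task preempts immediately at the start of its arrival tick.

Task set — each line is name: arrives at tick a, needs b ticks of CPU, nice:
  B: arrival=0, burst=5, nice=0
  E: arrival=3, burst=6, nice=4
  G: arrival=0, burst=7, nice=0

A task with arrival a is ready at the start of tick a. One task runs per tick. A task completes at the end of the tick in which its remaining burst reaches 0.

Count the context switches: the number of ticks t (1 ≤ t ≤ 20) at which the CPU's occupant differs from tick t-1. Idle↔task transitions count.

t=0: ready={B,G} → run B
t=1: ready={B,G} → run B
t=2: ready={B,G} → run B
t=3: ready={B,E,G} → run B
t=4: ready={B,E,G} → run B
t=5: ready={E,G} → run G
t=6: ready={E,G} → run G
t=7: ready={E,G} → run G
t=8: ready={E,G} → run G
t=9: ready={E,G} → run G
t=10: ready={E,G} → run G
t=11: ready={E,G} → run G
t=12: ready={E} → run E
t=13: ready={E} → run E
t=14: ready={E} → run E
t=15: ready={E} → run E
t=16: ready={E} → run E
t=17: ready={E} → run E
t=18: (idle)
t=19: (idle)
t=20: (idle)

context switches = 3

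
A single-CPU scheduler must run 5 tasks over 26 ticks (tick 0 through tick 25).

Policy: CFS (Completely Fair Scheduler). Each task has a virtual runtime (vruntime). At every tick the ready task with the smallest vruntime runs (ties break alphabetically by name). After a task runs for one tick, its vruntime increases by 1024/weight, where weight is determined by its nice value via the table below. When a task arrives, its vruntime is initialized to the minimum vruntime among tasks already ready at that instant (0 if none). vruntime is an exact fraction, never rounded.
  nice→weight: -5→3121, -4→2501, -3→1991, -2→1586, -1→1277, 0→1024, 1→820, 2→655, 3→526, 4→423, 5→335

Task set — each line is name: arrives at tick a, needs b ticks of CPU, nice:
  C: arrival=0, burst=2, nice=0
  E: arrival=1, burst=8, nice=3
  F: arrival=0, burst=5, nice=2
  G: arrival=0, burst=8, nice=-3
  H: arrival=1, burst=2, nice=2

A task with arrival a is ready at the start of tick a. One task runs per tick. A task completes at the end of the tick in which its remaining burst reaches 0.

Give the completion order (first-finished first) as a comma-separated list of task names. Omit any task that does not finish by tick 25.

completion order = C, H, G, F, E

t=0: vr[C=0 F=0 G=0] → run C
t=1: vr[C=1 E=0 F=0 G=0 H=0] → run E
t=2: vr[C=1 E=512/263 F=0 G=0 H=0] → run F
t=3: vr[C=1 E=512/263 F=1024/655 G=0 H=0] → run G
t=4: vr[C=1 E=512/263 F=1024/655 G=1024/1991 H=0] → run H
t=5: vr[C=1 E=512/263 F=1024/655 G=1024/1991 H=1024/655] → run G
t=6: vr[C=1 E=512/263 F=1024/655 G=2048/1991 H=1024/655] → run C
t=7: vr[E=512/263 F=1024/655 G=2048/1991 H=1024/655] → run G
t=8: vr[E=512/263 F=1024/655 G=3072/1991 H=1024/655] → run G
t=9: vr[E=512/263 F=1024/655 G=4096/1991 H=1024/655] → run F
t=10: vr[E=512/263 F=2048/655 G=4096/1991 H=1024/655] → run H
t=11: vr[E=512/263 F=2048/655 G=4096/1991] → run E
t=12: vr[E=1024/263 F=2048/655 G=4096/1991] → run G
t=13: vr[E=1024/263 F=2048/655 G=5120/1991] → run G
t=14: vr[E=1024/263 F=2048/655 G=6144/1991] → run G
t=15: vr[E=1024/263 F=2048/655 G=7168/1991] → run F
t=16: vr[E=1024/263 F=3072/655 G=7168/1991] → run G
t=17: vr[E=1024/263 F=3072/655] → run E
t=18: vr[E=1536/263 F=3072/655] → run F
t=19: vr[E=1536/263 F=4096/655] → run E
t=20: vr[E=2048/263 F=4096/655] → run F
t=21: vr[E=2048/263] → run E
t=22: vr[E=2560/263] → run E
t=23: vr[E=3072/263] → run E
t=24: vr[E=3584/263] → run E
t=25: (idle)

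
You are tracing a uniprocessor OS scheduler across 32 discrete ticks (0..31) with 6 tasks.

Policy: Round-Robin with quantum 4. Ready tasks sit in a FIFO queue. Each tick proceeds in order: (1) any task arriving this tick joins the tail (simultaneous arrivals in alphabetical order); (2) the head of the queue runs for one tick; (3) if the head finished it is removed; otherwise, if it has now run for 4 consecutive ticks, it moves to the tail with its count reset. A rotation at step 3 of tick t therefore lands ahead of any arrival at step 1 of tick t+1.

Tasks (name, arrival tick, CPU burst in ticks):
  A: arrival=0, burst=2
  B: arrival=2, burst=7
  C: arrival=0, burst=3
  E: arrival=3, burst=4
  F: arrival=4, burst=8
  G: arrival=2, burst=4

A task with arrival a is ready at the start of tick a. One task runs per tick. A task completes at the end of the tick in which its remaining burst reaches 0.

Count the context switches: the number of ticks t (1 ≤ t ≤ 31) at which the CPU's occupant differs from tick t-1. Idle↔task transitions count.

t=0: queue=[A,C] q_used=0 → run A
t=1: queue=[A,C] q_used=1 → run A
t=2: queue=[C,B,G] q_used=0 → run C
t=3: queue=[C,B,G,E] q_used=1 → run C
t=4: queue=[C,B,G,E,F] q_used=2 → run C
t=5: queue=[B,G,E,F] q_used=0 → run B
t=6: queue=[B,G,E,F] q_used=1 → run B
t=7: queue=[B,G,E,F] q_used=2 → run B
t=8: queue=[B,G,E,F] q_used=3 → run B
t=9: queue=[G,E,F,B] q_used=0 → run G
t=10: queue=[G,E,F,B] q_used=1 → run G
t=11: queue=[G,E,F,B] q_used=2 → run G
t=12: queue=[G,E,F,B] q_used=3 → run G
t=13: queue=[E,F,B] q_used=0 → run E
t=14: queue=[E,F,B] q_used=1 → run E
t=15: queue=[E,F,B] q_used=2 → run E
t=16: queue=[E,F,B] q_used=3 → run E
t=17: queue=[F,B] q_used=0 → run F
t=18: queue=[F,B] q_used=1 → run F
t=19: queue=[F,B] q_used=2 → run F
t=20: queue=[F,B] q_used=3 → run F
t=21: queue=[B,F] q_used=0 → run B
t=22: queue=[B,F] q_used=1 → run B
t=23: queue=[B,F] q_used=2 → run B
t=24: queue=[F] q_used=0 → run F
t=25: queue=[F] q_used=1 → run F
t=26: queue=[F] q_used=2 → run F
t=27: queue=[F] q_used=3 → run F
t=28: (idle)
t=29: (idle)
t=30: (idle)
t=31: (idle)

context switches = 8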